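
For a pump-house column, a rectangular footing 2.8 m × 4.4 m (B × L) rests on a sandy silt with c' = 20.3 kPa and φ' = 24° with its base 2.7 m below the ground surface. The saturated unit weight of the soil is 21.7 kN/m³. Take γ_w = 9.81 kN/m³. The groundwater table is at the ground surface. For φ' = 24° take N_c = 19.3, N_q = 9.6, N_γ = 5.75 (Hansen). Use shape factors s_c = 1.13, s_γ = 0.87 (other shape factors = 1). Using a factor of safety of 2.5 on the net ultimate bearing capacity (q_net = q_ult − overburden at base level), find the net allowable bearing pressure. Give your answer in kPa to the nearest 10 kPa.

With the water table at the surface the whole profile is submerged: γ' = 21.7 − 9.81 = 11.89 kN/m³, so q = γ'·D_f = 32.103 kPa; the same γ' applies in the ½γBN_γ term.
q_ult = c·N_c·s_c + q·N_q + 0.5·γ·B·N_γ·s_γ
     = 20.3 × 19.3 × 1.13 + 32.103 × 9.6 + 0.5 × 11.89 × 2.8 × 5.75 × 0.87
     = 442.72 + 308.19 + 83.272 = 834.18 kPa.
q_net = 834.18 − 32.103 = 802.08 kPa.
q_all(net) = 802.08 / 2.5 = 320.83 kPa.

q_all(net) ≈ 320 kPa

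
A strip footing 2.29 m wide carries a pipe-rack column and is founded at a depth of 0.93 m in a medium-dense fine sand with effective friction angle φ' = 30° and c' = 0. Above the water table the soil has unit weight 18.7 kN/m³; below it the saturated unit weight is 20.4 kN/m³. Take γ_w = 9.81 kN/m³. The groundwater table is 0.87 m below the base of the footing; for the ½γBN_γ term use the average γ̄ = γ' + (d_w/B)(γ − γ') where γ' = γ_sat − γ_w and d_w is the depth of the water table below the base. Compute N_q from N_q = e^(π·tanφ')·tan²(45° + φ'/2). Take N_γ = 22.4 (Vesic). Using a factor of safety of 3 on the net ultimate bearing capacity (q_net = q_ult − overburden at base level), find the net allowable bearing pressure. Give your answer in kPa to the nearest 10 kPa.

N_q = e^(π·tan30°)·tan²(60°) = 18.4.
Overburden at base level: q = 18.7 × 0.93 = 17.391 kPa.
The water table is 0.87 m below the base (< B = 2.29 m), so the ½γBN_γ term uses γ̄ = γ' + (d_w/B)(γ − γ') = 10.59 + (0.87/2.29)(18.7 − 10.59) = 13.671 kN/m³.
Surcharge term q·N_q = 17.391 × 18.401 = 320.01 kPa; self-weight term 0.5·γ·B·N_γ = 0.5 × 13.671 × 2.29 × 22.4 = 350.64 kPa.
q_ult = 320.01 + 350.64 = 670.65 kPa.
q_net = 670.65 − 17.391 = 653.26 kPa.
q_all(net) = 653.26 / 3 = 217.75 kPa.

q_all(net) ≈ 220 kPa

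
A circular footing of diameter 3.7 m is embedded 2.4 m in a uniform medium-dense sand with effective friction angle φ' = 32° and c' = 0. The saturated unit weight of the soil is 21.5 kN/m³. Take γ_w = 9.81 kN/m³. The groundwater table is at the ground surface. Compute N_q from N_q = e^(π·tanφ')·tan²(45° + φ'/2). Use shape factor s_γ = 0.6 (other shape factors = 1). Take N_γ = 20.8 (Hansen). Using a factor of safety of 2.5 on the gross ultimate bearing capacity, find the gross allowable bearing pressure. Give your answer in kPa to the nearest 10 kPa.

q_all ≈ 370 kPa

N_q = e^(π·tan32°)·tan²(61°) = 23.18.
Water table at ground surface, so effective unit weight γ' = 21.5 − 9.81 = 11.69 kN/m³ is used throughout; overburden q = 11.69 × 2.4 = 28.056 kPa; the same γ' applies in the ½γBN_γ term.
Surcharge term q·N_q = 28.056 × 23.177 = 650.25 kPa; self-weight term 0.5·γ·B·N_γ·s_γ = 0.5 × 11.69 × 3.7 × 20.8 × 0.6 = 269.9 kPa.
q_ult = 650.25 + 269.9 = 920.15 kPa.
q_all = 920.15 / 2.5 = 368.06 kPa.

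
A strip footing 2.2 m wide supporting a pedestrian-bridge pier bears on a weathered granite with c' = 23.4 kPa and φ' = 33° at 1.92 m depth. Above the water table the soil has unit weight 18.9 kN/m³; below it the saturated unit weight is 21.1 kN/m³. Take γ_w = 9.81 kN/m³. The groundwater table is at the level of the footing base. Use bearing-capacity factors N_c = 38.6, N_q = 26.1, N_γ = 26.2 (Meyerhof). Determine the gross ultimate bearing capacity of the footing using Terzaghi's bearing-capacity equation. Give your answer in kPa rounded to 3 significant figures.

Overburden at base level: q = 18.9 × 1.92 = 36.288 kPa.
Below the base the soil is submerged, so the ½γBN_γ term uses γ' = 21.1 − 9.81 = 11.29 kN/m³.
Cohesion term c·N_c = 23.4 × 38.6 = 903.24 kPa; surcharge term q·N_q = 36.288 × 26.1 = 947.12 kPa; self-weight term 0.5·γ·B·N_γ = 0.5 × 11.29 × 2.2 × 26.2 = 325.38 kPa.
q_ult = 903.24 + 947.12 + 325.38 = 2175.7 kPa.

q_ult ≈ 2180 kPa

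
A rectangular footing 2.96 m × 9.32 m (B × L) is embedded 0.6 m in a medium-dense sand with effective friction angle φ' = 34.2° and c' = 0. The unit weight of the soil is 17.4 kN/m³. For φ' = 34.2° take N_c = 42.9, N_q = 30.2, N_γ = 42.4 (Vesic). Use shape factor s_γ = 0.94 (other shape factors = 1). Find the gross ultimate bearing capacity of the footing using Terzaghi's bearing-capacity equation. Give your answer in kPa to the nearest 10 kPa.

q_ult ≈ 1340 kPa

Overburden at base level: q = 17.4 × 0.6 = 10.44 kPa.
Surcharge term q·N_q = 10.44 × 30.2 = 315.29 kPa; self-weight term 0.5·γ·B·N_γ·s_γ = 0.5 × 17.4 × 2.96 × 42.4 × 0.94 = 1026.4 kPa.
q_ult = 315.29 + 1026.4 = 1341.7 kPa.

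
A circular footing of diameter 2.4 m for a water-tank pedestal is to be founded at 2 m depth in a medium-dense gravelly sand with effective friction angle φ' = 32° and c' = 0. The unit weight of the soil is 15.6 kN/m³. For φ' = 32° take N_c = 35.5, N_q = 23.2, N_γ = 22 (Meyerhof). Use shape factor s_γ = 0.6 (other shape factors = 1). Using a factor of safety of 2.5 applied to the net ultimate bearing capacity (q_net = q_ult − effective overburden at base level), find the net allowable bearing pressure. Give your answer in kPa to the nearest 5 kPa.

Overburden at base level: q = 15.6 × 2 = 31.2 kPa.
Surcharge term q·N_q = 31.2 × 23.2 = 723.84 kPa; self-weight term 0.5·γ·B·N_γ·s_γ = 0.5 × 15.6 × 2.4 × 22 × 0.6 = 247.1 kPa.
q_ult = 723.84 + 247.1 = 970.94 kPa.
Net ultimate: q_net = 970.94 − 31.2 = 939.74 kPa.
q_all(net) = 939.74 / 2.5 = 375.9 kPa.

q_all(net) ≈ 375 kPa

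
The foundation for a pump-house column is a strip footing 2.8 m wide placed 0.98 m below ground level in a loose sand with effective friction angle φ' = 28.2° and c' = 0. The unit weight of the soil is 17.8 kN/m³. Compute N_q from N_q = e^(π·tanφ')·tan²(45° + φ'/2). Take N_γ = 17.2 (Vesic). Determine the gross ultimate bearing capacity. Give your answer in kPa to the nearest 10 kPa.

tan28.2° = 0.5362, so N_q = e^(π×0.5362)·tan²(59.1°) = 5.39 × 2.792 = 15.05.
Effective surcharge at the founding depth q = γ·D_f = 17.8 × 0.98 = 17.444 kPa.
q_ult = q·N_q + 0.5·γ·B·N_γ
     = 17.444 × 15.047 + 0.5 × 17.8 × 2.8 × 17.2
     = 262.49 + 428.62 = 691.11 kPa.

q_ult ≈ 690 kPa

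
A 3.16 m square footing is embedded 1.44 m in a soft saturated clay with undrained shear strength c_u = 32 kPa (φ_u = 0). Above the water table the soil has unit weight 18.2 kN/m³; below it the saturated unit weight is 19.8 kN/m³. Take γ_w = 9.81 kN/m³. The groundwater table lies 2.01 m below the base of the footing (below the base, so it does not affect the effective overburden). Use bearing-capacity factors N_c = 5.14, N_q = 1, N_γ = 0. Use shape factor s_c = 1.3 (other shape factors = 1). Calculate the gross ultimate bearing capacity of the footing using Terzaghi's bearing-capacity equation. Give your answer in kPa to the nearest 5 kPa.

q_ult ≈ 240 kPa

q = γ·D_f = 18.2 × 1.44 = 26.208 kPa.
c·N_c·s_c = 32 × 5.14 × 1.3 = 213.82 kPa
q·N_q = 26.208 × 1 = 26.208 kPa
q_ult = 213.82 + 26.208 = 240.03 kPa.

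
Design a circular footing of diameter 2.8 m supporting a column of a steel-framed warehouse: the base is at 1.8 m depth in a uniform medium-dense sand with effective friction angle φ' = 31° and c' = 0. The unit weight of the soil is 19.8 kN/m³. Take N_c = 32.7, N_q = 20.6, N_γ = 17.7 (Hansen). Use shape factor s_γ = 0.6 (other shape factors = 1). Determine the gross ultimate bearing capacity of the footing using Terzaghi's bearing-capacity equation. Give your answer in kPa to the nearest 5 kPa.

Effective surcharge at the founding depth q = γ·D_f = 19.8 × 1.8 = 35.64 kPa.
q_ult = q·N_q + 0.5·γ·B·N_γ·s_γ
     = 35.64 × 20.6 + 0.5 × 19.8 × 2.8 × 17.7 × 0.6
     = 734.18 + 294.39 = 1028.6 kPa.

q_ult ≈ 1030 kPa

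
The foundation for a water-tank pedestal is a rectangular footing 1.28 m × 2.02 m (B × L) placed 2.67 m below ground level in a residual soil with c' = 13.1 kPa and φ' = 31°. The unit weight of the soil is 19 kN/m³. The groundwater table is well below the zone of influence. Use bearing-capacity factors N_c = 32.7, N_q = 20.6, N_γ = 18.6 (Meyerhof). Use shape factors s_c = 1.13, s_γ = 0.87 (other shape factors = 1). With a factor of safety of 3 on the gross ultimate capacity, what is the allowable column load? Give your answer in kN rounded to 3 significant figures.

q = γ·D_f = 19 × 2.67 = 50.73 kPa.
c·N_c·s_c = 13.1 × 32.7 × 1.13 = 484.06 kPa
q·N_q = 50.73 × 20.6 = 1045 kPa
0.5·γ·B·N_γ·s_γ = 0.5 × 19 × 1.28 × 18.6 × 0.87 = 196.77 kPa
q_ult = 484.06 + 1045 + 196.77 = 1725.9 kPa.
Gross allowable pressure q_all = 1725.9 / 3 = 575.29 kPa.
Footing area = 2.5856 m², so allowable column load = 575.29 × 2.5856 = 1487.5 kN.

P_all ≈ 1490 kN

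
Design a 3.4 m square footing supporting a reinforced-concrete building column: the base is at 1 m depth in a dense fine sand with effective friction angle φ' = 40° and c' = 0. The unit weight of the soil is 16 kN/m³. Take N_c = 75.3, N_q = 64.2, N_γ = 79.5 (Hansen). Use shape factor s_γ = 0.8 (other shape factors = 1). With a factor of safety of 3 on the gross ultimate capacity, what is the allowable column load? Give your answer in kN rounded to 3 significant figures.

P_all ≈ 10600 kN

Overburden at base level: q = 16 × 1 = 16 kPa.
Surcharge term q·N_q = 16 × 64.2 = 1027.2 kPa; self-weight term 0.5·γ·B·N_γ·s_γ = 0.5 × 16 × 3.4 × 79.5 × 0.8 = 1729.9 kPa.
q_ult = 1027.2 + 1729.9 = 2757.1 kPa.
Gross allowable pressure q_all = 2757.1 / 3 = 919.04 kPa.
Footing area = 11.56 m², so allowable column load = 919.04 × 11.56 = 10624 kN.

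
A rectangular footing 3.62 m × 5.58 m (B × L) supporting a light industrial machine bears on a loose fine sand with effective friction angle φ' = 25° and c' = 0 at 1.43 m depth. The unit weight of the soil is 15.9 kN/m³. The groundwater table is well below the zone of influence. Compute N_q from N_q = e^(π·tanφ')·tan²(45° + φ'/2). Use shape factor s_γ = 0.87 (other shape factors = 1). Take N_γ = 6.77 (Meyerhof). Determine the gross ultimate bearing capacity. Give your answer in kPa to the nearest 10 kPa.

tan25° = 0.4663, so N_q = e^(π×0.4663)·tan²(57.5°) = 4.327 × 2.464 = 10.66.
Effective surcharge at the founding depth q = γ·D_f = 15.9 × 1.43 = 22.737 kPa.
q_ult = q·N_q + 0.5·γ·B·N_γ·s_γ
     = 22.737 × 10.662 + 0.5 × 15.9 × 3.62 × 6.77 × 0.87
     = 242.43 + 169.51 = 411.93 kPa.

q_ult ≈ 410 kPa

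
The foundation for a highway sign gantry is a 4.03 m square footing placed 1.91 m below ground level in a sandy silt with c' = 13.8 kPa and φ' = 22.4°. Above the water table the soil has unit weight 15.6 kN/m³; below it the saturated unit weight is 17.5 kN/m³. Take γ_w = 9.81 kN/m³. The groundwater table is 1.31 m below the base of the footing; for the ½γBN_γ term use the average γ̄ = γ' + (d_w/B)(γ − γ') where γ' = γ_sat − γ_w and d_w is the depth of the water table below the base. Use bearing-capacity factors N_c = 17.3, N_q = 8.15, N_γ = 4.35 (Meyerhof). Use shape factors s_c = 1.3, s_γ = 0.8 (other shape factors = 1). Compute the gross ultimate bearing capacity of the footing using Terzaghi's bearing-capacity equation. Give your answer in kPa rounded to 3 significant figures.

q = γ·D_f = 15.6 × 1.91 = 29.796 kPa.
γ' = 7.69 kN/m³; averaging over the depth B below the base, γ̄ = γ' + (d_w/B)(γ − γ') = 10.261 kN/m³.
c·N_c·s_c = 13.8 × 17.3 × 1.3 = 310.36 kPa
q·N_q = 29.796 × 8.15 = 242.84 kPa
0.5·γ·B·N_γ·s_γ = 0.5 × 10.261 × 4.03 × 4.35 × 0.8 = 71.954 kPa
q_ult = 310.36 + 242.84 + 71.954 = 625.15 kPa.

q_ult ≈ 625 kPa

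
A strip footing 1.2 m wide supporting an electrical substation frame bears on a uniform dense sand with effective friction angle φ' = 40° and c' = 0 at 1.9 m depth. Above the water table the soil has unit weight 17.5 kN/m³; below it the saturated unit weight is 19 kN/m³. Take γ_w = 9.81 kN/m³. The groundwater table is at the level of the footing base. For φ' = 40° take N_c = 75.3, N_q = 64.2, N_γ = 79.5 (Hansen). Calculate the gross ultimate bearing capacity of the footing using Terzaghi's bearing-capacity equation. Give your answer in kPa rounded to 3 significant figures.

q_ult ≈ 2570 kPa

Overburden at base level: q = 17.5 × 1.9 = 33.25 kPa.
Below the base the soil is submerged, so the ½γBN_γ term uses γ' = 19 − 9.81 = 9.19 kN/m³.
Surcharge term q·N_q = 33.25 × 64.2 = 2134.7 kPa; self-weight term 0.5·γ·B·N_γ = 0.5 × 9.19 × 1.2 × 79.5 = 438.36 kPa.
q_ult = 2134.7 + 438.36 = 2573 kPa.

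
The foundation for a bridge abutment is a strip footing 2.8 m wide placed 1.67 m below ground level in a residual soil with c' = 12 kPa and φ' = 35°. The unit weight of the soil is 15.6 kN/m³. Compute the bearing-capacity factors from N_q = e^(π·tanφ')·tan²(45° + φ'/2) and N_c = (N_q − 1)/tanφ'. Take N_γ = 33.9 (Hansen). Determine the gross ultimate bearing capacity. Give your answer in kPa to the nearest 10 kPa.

q_ult ≈ 2160 kPa

tan35° = 0.7002, so N_q = e^(π×0.7002)·tan²(62.5°) = 9.023 × 3.69 = 33.3.
N_c = (33.3 − 1)/tan35° = 46.12.
Overburden at base level: q = 15.6 × 1.67 = 26.052 kPa.
Cohesion term c·N_c = 12 × 46.124 = 553.48 kPa; surcharge term q·N_q = 26.052 × 33.296 = 867.43 kPa; self-weight term 0.5·γ·B·N_γ = 0.5 × 15.6 × 2.8 × 33.9 = 740.38 kPa.
q_ult = 553.48 + 867.43 + 740.38 = 2161.3 kPa.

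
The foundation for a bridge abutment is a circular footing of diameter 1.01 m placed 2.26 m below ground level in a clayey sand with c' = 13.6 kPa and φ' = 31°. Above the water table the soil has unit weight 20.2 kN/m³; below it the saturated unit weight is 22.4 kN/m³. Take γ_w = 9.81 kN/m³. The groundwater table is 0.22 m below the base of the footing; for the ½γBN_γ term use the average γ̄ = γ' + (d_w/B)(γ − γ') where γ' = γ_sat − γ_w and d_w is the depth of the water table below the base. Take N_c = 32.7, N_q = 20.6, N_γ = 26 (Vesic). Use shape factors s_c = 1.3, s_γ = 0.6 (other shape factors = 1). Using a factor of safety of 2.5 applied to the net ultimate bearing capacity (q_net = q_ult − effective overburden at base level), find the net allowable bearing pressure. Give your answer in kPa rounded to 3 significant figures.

q_all(net) ≈ 634 kPa

Overburden at base level: q = 20.2 × 2.26 = 45.652 kPa.
The water table is 0.22 m below the base (< B = 1.01 m), so the ½γBN_γ term uses γ̄ = γ' + (d_w/B)(γ − γ') = 12.59 + (0.22/1.01)(20.2 − 12.59) = 14.248 kN/m³.
Cohesion term c·N_c·s_c = 13.6 × 32.7 × 1.3 = 578.14 kPa; surcharge term q·N_q = 45.652 × 20.6 = 940.43 kPa; self-weight term 0.5·γ·B·N_γ·s_γ = 0.5 × 14.248 × 1.01 × 26 × 0.6 = 112.24 kPa.
q_ult = 578.14 + 940.43 + 112.24 = 1630.8 kPa.
Net ultimate: q_net = 1630.8 − 45.652 = 1585.2 kPa.
q_all(net) = 1585.2 / 2.5 = 634.06 kPa.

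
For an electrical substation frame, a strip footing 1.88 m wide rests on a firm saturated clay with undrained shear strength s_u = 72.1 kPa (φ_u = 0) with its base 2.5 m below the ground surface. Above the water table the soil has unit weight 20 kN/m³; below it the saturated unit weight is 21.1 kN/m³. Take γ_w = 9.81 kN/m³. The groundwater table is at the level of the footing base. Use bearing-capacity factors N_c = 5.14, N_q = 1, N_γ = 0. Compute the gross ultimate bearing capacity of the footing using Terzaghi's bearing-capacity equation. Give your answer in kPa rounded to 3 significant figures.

q_ult ≈ 421 kPa

Effective surcharge at the founding depth q = γ·D_f = 20 × 2.5 = 50 kPa.
q_ult = c·N_c + q·N_q
     = 72.1 × 5.14 + 50 × 1
     = 370.59 + 50 = 420.59 kPa.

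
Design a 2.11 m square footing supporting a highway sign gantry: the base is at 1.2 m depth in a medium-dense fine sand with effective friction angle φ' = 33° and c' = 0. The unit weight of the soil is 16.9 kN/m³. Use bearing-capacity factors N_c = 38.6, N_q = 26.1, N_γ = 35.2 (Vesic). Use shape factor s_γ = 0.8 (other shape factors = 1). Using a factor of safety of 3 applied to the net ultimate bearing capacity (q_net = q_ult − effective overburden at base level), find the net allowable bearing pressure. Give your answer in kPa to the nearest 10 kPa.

Effective surcharge at the founding depth q = γ·D_f = 16.9 × 1.2 = 20.28 kPa.
q_ult = q·N_q + 0.5·γ·B·N_γ·s_γ
     = 20.28 × 26.1 + 0.5 × 16.9 × 2.11 × 35.2 × 0.8
     = 529.31 + 502.08 = 1031.4 kPa.
Net ultimate: q_net = 1031.4 − 20.28 = 1011.1 kPa.
q_all(net) = 1011.1 / 3 = 337.04 kPa.

q_all(net) ≈ 340 kPa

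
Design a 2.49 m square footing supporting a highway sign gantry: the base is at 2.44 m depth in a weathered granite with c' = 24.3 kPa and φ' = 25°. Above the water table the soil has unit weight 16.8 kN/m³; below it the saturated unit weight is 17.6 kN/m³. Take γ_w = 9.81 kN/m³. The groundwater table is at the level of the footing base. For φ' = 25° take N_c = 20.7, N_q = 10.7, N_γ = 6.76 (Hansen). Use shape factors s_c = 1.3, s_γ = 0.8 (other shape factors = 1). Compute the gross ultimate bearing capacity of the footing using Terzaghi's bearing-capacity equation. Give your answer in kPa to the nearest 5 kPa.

q_ult ≈ 1145 kPa

q = γ·D_f = 16.8 × 2.44 = 40.992 kPa.
For the ½γBN_γ term take γ' = 17.6 − 9.81 = 7.79 kN/m³ (soil below base is submerged).
c·N_c·s_c = 24.3 × 20.7 × 1.3 = 653.91 kPa
q·N_q = 40.992 × 10.7 = 438.61 kPa
0.5·γ·B·N_γ·s_γ = 0.5 × 7.79 × 2.49 × 6.76 × 0.8 = 52.45 kPa
q_ult = 653.91 + 438.61 + 52.45 = 1145 kPa.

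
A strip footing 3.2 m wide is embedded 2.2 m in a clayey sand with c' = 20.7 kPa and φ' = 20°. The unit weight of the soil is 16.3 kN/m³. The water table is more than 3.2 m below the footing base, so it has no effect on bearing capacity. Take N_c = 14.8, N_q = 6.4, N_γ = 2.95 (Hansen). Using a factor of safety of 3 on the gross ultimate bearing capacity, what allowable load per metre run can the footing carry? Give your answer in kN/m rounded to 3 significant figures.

q = γ·D_f = 16.3 × 2.2 = 35.86 kPa.
c·N_c = 20.7 × 14.8 = 306.36 kPa
q·N_q = 35.86 × 6.4 = 229.5 kPa
0.5·γ·B·N_γ = 0.5 × 16.3 × 3.2 × 2.95 = 76.936 kPa
q_ult = 306.36 + 229.5 + 76.936 = 612.8 kPa.
Gross allowable pressure q_all = 612.8 / 3 = 204.27 kPa.
Allowable wall load = q_all × B = 204.27 × 3.2 = 653.65 kN per metre run.

≈ 654 kN/m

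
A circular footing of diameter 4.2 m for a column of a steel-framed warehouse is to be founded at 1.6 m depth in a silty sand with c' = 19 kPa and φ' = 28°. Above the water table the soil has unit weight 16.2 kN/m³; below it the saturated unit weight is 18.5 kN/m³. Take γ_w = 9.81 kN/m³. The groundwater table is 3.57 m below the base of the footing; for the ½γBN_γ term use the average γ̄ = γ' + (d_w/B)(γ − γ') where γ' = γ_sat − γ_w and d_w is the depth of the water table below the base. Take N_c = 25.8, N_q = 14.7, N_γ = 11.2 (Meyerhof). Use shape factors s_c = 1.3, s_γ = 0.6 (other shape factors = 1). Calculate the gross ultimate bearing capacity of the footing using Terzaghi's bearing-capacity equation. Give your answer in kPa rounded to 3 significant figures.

Effective surcharge at the founding depth q = γ·D_f = 16.2 × 1.6 = 25.92 kPa.
With d_w = 3.57 m < B, γ̄ = 8.69 + (3.57/4.2) × (16.2 − 8.69) = 15.073 kN/m³.
q_ult = c·N_c·s_c + q·N_q + 0.5·γ·B·N_γ·s_γ
     = 19 × 25.8 × 1.3 + 25.92 × 14.7 + 0.5 × 15.073 × 4.2 × 11.2 × 0.6
     = 637.26 + 381.02 + 212.72 = 1231 kPa.

q_ult ≈ 1230 kPa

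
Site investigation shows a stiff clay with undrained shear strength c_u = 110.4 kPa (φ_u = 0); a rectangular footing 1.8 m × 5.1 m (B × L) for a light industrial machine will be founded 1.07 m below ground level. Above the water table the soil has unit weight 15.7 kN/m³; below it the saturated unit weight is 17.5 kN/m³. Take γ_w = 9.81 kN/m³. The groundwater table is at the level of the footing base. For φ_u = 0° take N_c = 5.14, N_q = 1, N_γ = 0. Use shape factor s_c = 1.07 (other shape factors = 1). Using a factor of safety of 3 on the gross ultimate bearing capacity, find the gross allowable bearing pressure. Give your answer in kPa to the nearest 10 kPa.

Overburden at base level: q = 15.7 × 1.07 = 16.799 kPa.
Cohesion term c·N_c·s_c = 110.4 × 5.14 × 1.07 = 607.18 kPa; surcharge term q·N_q = 16.799 × 1 = 16.799 kPa.
q_ult = 607.18 + 16.799 = 623.98 kPa.
q_all = 623.98 / 3 = 207.99 kPa.

q_all ≈ 210 kPa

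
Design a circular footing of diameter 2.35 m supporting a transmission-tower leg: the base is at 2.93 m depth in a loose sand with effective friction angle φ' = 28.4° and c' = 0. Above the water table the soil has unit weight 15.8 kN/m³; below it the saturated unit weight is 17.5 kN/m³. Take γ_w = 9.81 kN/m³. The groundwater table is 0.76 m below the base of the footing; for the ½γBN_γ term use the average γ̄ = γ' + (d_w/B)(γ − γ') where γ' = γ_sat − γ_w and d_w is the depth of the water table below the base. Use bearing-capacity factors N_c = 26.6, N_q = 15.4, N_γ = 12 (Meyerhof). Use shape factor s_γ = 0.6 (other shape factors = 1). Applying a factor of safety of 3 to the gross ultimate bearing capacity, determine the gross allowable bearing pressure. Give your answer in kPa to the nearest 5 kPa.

q_all ≈ 265 kPa

q = γ·D_f = 15.8 × 2.93 = 46.294 kPa.
γ' = 7.69 kN/m³; averaging over the depth B below the base, γ̄ = γ' + (d_w/B)(γ − γ') = 10.313 kN/m³.
q·N_q = 46.294 × 15.4 = 712.93 kPa
0.5·γ·B·N_γ·s_γ = 0.5 × 10.313 × 2.35 × 12 × 0.6 = 87.246 kPa
q_ult = 712.93 + 87.246 = 800.17 kPa.
q_all = q_ult / FS = 800.17 / 3 = 266.72 kPa.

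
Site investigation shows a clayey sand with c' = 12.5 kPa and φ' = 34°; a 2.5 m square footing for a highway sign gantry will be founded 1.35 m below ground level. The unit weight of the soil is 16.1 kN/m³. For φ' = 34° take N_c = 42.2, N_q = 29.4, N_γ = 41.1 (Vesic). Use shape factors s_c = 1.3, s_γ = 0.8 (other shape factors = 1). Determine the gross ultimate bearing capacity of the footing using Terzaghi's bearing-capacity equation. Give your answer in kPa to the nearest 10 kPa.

q_ult ≈ 1990 kPa

Effective surcharge at the founding depth q = γ·D_f = 16.1 × 1.35 = 21.735 kPa.
q_ult = c·N_c·s_c + q·N_q + 0.5·γ·B·N_γ·s_γ
     = 12.5 × 42.2 × 1.3 + 21.735 × 29.4 + 0.5 × 16.1 × 2.5 × 41.1 × 0.8
     = 685.75 + 639.01 + 661.71 = 1986.5 kPa.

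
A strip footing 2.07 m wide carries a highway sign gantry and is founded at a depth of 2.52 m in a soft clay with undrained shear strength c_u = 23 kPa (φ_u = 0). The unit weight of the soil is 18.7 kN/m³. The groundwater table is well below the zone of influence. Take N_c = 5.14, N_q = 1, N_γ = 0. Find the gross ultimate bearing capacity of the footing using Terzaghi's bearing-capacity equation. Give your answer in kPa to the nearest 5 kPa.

q = γ·D_f = 18.7 × 2.52 = 47.124 kPa.
c·N_c = 23 × 5.14 = 118.22 kPa
q·N_q = 47.124 × 1 = 47.124 kPa
q_ult = 118.22 + 47.124 = 165.34 kPa.

q_ult ≈ 165 kPa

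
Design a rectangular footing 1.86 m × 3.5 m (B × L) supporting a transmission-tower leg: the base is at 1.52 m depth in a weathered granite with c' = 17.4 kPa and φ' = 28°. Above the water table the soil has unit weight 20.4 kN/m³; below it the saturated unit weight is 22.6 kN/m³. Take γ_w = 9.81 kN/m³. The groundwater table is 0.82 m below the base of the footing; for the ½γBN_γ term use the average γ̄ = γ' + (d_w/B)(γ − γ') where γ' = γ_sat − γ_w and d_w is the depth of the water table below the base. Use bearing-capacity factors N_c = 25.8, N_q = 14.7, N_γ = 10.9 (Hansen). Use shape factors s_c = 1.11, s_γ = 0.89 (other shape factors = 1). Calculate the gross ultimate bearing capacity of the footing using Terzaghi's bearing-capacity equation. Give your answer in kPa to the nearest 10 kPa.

Overburden at base level: q = 20.4 × 1.52 = 31.008 kPa.
The water table is 0.82 m below the base (< B = 1.86 m), so the ½γBN_γ term uses γ̄ = γ' + (d_w/B)(γ − γ') = 12.79 + (0.82/1.86)(20.4 − 12.79) = 16.145 kN/m³.
Cohesion term c·N_c·s_c = 17.4 × 25.8 × 1.11 = 498.3 kPa; surcharge term q·N_q = 31.008 × 14.7 = 455.82 kPa; self-weight term 0.5·γ·B·N_γ·s_γ = 0.5 × 16.145 × 1.86 × 10.9 × 0.89 = 145.66 kPa.
q_ult = 498.3 + 455.82 + 145.66 = 1099.8 kPa.

q_ult ≈ 1100 kPa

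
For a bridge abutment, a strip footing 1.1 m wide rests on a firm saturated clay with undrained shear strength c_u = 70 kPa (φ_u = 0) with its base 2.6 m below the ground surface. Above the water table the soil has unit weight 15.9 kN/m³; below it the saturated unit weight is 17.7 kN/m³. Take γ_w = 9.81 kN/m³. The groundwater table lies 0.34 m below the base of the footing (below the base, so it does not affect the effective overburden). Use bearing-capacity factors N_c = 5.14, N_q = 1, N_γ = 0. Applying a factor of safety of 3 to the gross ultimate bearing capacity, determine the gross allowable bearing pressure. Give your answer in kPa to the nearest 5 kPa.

q_all ≈ 135 kPa

Effective surcharge at the founding depth q = γ·D_f = 15.9 × 2.6 = 41.34 kPa.
q_ult = c·N_c + q·N_q
     = 70 × 5.14 + 41.34 × 1
     = 359.8 + 41.34 = 401.14 kPa.
q_all = q_ult / FS = 401.14 / 3 = 133.71 kPa.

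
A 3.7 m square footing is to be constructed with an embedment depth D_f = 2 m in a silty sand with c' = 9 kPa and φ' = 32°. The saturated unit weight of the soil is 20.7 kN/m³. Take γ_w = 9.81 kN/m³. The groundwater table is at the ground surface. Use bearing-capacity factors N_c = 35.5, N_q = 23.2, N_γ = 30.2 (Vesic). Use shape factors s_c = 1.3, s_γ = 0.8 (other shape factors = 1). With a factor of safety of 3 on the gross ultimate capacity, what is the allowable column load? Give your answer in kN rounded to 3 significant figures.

Water table at ground surface, so effective unit weight γ' = 20.7 − 9.81 = 10.89 kN/m³ is used throughout; overburden q = 10.89 × 2 = 21.78 kPa; the same γ' applies in the ½γBN_γ term.
Cohesion term c·N_c·s_c = 9 × 35.5 × 1.3 = 415.35 kPa; surcharge term q·N_q = 21.78 × 23.2 = 505.3 kPa; self-weight term 0.5·γ·B·N_γ·s_γ = 0.5 × 10.89 × 3.7 × 30.2 × 0.8 = 486.74 kPa.
q_ult = 415.35 + 505.3 + 486.74 = 1407.4 kPa.
Gross allowable pressure q_all = 1407.4 / 3 = 469.13 kPa.
Footing area = 13.69 m², so allowable column load = 469.13 × 13.69 = 6422.4 kN.

P_all ≈ 6420 kN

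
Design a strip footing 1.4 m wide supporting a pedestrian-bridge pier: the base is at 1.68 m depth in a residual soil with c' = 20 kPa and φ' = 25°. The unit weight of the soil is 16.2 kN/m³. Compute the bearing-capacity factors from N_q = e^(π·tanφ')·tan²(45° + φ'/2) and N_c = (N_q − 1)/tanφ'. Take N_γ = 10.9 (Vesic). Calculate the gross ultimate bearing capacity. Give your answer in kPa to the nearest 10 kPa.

q_ult ≈ 830 kPa

tan25° = 0.4663, so N_q = e^(π×0.4663)·tan²(57.5°) = 4.327 × 2.464 = 10.66.
N_c = (10.66 − 1)/tan25° = 20.72.
q = γ·D_f = 16.2 × 1.68 = 27.216 kPa.
c·N_c = 20 × 20.721 = 414.41 kPa
q·N_q = 27.216 × 10.662 = 290.18 kPa
0.5·γ·B·N_γ = 0.5 × 16.2 × 1.4 × 10.9 = 123.61 kPa
q_ult = 414.41 + 290.18 + 123.61 = 828.2 kPa.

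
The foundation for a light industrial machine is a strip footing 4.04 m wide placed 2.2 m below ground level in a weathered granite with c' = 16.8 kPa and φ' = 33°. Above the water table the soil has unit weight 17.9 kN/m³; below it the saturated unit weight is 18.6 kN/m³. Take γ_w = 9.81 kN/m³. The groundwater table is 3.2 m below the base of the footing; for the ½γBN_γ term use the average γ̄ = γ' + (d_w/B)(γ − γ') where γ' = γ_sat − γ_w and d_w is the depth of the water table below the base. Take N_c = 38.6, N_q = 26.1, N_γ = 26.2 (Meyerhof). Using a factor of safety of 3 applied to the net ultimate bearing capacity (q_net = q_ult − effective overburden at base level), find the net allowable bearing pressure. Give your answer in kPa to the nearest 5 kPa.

Effective surcharge at the founding depth q = γ·D_f = 17.9 × 2.2 = 39.38 kPa.
With d_w = 3.2 m < B, γ̄ = 8.79 + (3.2/4.04) × (17.9 − 8.79) = 16.006 kN/m³.
q_ult = c·N_c + q·N_q + 0.5·γ·B·N_γ
     = 16.8 × 38.6 + 39.38 × 26.1 + 0.5 × 16.006 × 4.04 × 26.2
     = 648.48 + 1027.8 + 847.09 = 2523.4 kPa.
Net ultimate: q_net = 2523.4 − 39.38 = 2484 kPa.
q_all(net) = 2484 / 3 = 828 kPa.

q_all(net) ≈ 830 kPa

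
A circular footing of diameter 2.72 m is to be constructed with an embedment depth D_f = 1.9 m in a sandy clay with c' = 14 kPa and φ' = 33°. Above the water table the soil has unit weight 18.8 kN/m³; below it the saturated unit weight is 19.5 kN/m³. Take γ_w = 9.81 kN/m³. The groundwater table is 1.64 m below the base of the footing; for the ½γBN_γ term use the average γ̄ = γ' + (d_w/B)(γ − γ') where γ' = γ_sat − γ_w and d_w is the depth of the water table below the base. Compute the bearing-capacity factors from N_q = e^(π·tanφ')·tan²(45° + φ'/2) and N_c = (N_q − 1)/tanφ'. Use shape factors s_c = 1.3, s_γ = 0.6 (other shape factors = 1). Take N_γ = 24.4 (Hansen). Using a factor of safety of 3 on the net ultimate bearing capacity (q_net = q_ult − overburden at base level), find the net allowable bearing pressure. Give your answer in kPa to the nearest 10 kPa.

q_all(net) ≈ 630 kPa

N_q = e^(π·tan33°)·tan²(61.5°) = 26.09; N_c = (N_q − 1)/tanφ' = 38.64.
q = γ·D_f = 18.8 × 1.9 = 35.72 kPa.
γ' = 9.69 kN/m³; averaging over the depth B below the base, γ̄ = γ' + (d_w/B)(γ − γ') = 15.183 kN/m³.
c·N_c·s_c = 14 × 38.638 × 1.3 = 703.22 kPa
q·N_q = 35.72 × 26.092 = 932.01 kPa
0.5·γ·B·N_γ·s_γ = 0.5 × 15.183 × 2.72 × 24.4 × 0.6 = 302.3 kPa
q_ult = 703.22 + 932.01 + 302.3 = 1937.5 kPa.
q_net = 1937.5 − 35.72 = 1901.8 kPa.
q_all(net) = 1901.8 / 3 = 633.93 kPa.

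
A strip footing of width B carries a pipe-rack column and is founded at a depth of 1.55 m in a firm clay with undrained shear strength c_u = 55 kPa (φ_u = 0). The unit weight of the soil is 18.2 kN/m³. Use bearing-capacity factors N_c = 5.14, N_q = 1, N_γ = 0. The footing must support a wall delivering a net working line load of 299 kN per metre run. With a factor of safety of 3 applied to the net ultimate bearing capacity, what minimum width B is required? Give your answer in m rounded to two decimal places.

Effective surcharge at the founding depth q = γ·D_f = 18.2 × 1.55 = 28.21 kPa.
q_ult = c·N_c + q·N_q
     = 55 × 5.14 + 28.21 × 1
     = 282.7 + 28.21 = 310.91 kPa.
For φ = 0 the ½γBN_γ term vanishes, so q_ult is independent of B. q_net = 310.91 − 28.21 = 282.7 kPa; q_all(net) = 282.7/3 = 94.233 kPa.
Required width B = w / q_all(net) = 299 / 94.233 = 3.173 m.

B = 3.17 m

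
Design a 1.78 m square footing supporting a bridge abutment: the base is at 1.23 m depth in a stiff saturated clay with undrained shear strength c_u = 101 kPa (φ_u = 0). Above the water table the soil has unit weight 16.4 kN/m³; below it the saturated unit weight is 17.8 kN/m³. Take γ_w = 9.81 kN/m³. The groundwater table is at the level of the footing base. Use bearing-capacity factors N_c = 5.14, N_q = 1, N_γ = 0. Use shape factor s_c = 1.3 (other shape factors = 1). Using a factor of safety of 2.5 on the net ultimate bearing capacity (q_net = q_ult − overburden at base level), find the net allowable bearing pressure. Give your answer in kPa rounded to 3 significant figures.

Overburden at base level: q = 16.4 × 1.23 = 20.172 kPa.
Cohesion term c·N_c·s_c = 101 × 5.14 × 1.3 = 674.88 kPa; surcharge term q·N_q = 20.172 × 1 = 20.172 kPa.
q_ult = 674.88 + 20.172 = 695.05 kPa.
q_net = 695.05 − 20.172 = 674.88 kPa.
q_all(net) = 674.88 / 2.5 = 269.95 kPa.

q_all(net) ≈ 270 kPa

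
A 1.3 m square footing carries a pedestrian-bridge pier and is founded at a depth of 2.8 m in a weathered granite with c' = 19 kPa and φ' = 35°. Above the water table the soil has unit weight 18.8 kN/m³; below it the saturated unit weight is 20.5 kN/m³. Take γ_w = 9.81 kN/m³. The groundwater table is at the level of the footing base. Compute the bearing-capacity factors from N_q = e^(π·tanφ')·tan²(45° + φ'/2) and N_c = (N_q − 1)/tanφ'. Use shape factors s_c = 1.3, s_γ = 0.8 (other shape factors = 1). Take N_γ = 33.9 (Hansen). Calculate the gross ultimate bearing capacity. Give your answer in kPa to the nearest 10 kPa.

tan35° = 0.7002, so N_q = e^(π×0.7002)·tan²(62.5°) = 9.023 × 3.69 = 33.3.
N_c = (33.3 − 1)/tan35° = 46.12.
Overburden at base level: q = 18.8 × 2.8 = 52.64 kPa.
Below the base the soil is submerged, so the ½γBN_γ term uses γ' = 20.5 − 9.81 = 10.69 kN/m³.
Cohesion term c·N_c·s_c = 19 × 46.124 × 1.3 = 1139.3 kPa; surcharge term q·N_q = 52.64 × 33.296 = 1752.7 kPa; self-weight term 0.5·γ·B·N_γ·s_γ = 0.5 × 10.69 × 1.3 × 33.9 × 0.8 = 188.44 kPa.
q_ult = 1139.3 + 1752.7 + 188.44 = 3080.4 kPa.

q_ult ≈ 3080 kPa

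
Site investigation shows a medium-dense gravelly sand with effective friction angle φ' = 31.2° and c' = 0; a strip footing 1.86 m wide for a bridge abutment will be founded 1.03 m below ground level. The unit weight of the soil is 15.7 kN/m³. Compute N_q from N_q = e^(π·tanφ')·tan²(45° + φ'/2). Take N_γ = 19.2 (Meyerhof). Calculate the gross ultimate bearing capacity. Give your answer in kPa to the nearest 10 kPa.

q_ult ≈ 620 kPa

tan31.2° = 0.6056, so N_q = e^(π×0.6056)·tan²(60.6°) = 6.703 × 3.15 = 21.11.
Effective surcharge at the founding depth q = γ·D_f = 15.7 × 1.03 = 16.171 kPa.
q_ult = q·N_q + 0.5·γ·B·N_γ
     = 16.171 × 21.113 + 0.5 × 15.7 × 1.86 × 19.2
     = 341.42 + 280.34 = 621.76 kPa.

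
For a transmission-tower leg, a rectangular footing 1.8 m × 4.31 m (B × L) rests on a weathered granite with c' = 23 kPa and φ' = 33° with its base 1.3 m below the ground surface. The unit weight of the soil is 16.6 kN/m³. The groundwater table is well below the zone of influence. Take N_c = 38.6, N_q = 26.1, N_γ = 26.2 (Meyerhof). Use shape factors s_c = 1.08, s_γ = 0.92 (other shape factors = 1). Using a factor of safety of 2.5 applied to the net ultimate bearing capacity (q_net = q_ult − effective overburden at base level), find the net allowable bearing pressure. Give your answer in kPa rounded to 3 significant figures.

q = γ·D_f = 16.6 × 1.3 = 21.58 kPa.
c·N_c·s_c = 23 × 38.6 × 1.08 = 958.82 kPa
q·N_q = 21.58 × 26.1 = 563.24 kPa
0.5·γ·B·N_γ·s_γ = 0.5 × 16.6 × 1.8 × 26.2 × 0.92 = 360.11 kPa
q_ult = 958.82 + 563.24 + 360.11 = 1882.2 kPa.
Net ultimate: q_net = 1882.2 − 21.58 = 1860.6 kPa.
q_all(net) = 1860.6 / 2.5 = 744.24 kPa.

q_all(net) ≈ 744 kPa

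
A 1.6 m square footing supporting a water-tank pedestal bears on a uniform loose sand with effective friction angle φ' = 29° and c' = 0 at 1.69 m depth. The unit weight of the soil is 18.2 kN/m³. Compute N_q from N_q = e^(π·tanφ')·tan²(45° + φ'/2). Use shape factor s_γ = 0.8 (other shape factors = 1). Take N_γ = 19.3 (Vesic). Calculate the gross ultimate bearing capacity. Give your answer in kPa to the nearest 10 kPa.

q_ult ≈ 730 kPa

tan29° = 0.5543, so N_q = e^(π×0.5543)·tan²(59.5°) = 5.705 × 2.882 = 16.44.
Overburden at base level: q = 18.2 × 1.69 = 30.758 kPa.
Surcharge term q·N_q = 30.758 × 16.443 = 505.76 kPa; self-weight term 0.5·γ·B·N_γ·s_γ = 0.5 × 18.2 × 1.6 × 19.3 × 0.8 = 224.81 kPa.
q_ult = 505.76 + 224.81 = 730.57 kPa.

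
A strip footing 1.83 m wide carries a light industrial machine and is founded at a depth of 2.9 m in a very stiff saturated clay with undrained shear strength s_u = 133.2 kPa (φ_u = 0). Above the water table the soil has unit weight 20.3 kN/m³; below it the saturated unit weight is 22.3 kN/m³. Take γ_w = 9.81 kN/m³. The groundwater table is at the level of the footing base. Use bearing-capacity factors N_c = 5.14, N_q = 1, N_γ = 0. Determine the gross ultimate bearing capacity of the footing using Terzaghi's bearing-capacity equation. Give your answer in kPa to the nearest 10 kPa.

q_ult ≈ 740 kPa

Overburden at base level: q = 20.3 × 2.9 = 58.87 kPa.
Cohesion term c·N_c = 133.2 × 5.14 = 684.65 kPa; surcharge term q·N_q = 58.87 × 1 = 58.87 kPa.
q_ult = 684.65 + 58.87 = 743.52 kPa.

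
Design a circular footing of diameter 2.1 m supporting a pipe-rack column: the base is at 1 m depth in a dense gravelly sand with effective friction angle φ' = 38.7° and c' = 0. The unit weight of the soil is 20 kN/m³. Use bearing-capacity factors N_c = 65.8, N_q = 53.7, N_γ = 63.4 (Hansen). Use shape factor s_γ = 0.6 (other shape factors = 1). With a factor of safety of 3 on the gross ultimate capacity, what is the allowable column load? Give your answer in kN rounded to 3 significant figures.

P_all ≈ 2160 kN

Overburden at base level: q = 20 × 1 = 20 kPa.
Surcharge term q·N_q = 20 × 53.7 = 1074 kPa; self-weight term 0.5·γ·B·N_γ·s_γ = 0.5 × 20 × 2.1 × 63.4 × 0.6 = 798.84 kPa.
q_ult = 1074 + 798.84 = 1872.8 kPa.
Gross allowable pressure q_all = 1872.8 / 3 = 624.28 kPa.
Footing area = 3.4636 m², so allowable column load = 624.28 × 3.4636 = 2162.3 kN.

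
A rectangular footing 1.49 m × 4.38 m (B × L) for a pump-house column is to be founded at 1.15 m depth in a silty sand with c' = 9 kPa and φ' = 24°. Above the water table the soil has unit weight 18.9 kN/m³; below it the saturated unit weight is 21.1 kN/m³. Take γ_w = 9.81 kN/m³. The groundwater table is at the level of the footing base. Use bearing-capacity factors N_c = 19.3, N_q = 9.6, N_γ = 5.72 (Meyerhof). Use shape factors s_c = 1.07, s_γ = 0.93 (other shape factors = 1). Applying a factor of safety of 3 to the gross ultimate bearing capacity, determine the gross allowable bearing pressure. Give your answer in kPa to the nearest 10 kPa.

Effective surcharge at the founding depth q = γ·D_f = 18.9 × 1.15 = 21.735 kPa.
The water table coincides with the base, so in the self-weight term γ → γ' = 11.29 kN/m³.
q_ult = c·N_c·s_c + q·N_q + 0.5·γ·B·N_γ·s_γ
     = 9 × 19.3 × 1.07 + 21.735 × 9.6 + 0.5 × 11.29 × 1.49 × 5.72 × 0.93
     = 185.86 + 208.66 + 44.743 = 439.26 kPa.
q_all = q_ult / FS = 439.26 / 3 = 146.42 kPa.

q_all ≈ 150 kPa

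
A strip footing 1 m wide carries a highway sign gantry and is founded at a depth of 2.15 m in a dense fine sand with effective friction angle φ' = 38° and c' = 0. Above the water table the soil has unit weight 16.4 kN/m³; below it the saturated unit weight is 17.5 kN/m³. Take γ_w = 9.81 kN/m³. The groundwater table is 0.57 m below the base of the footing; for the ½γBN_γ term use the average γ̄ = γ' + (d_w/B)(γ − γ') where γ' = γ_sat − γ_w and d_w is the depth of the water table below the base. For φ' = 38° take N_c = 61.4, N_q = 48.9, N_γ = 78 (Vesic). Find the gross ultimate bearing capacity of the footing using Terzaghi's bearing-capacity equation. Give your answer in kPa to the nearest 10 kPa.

Overburden at base level: q = 16.4 × 2.15 = 35.26 kPa.
The water table is 0.57 m below the base (< B = 1 m), so the ½γBN_γ term uses γ̄ = γ' + (d_w/B)(γ − γ') = 7.69 + (0.57/1)(16.4 − 7.69) = 12.655 kN/m³.
Surcharge term q·N_q = 35.26 × 48.9 = 1724.2 kPa; self-weight term 0.5·γ·B·N_γ = 0.5 × 12.655 × 1 × 78 = 493.53 kPa.
q_ult = 1724.2 + 493.53 = 2217.7 kPa.

q_ult ≈ 2220 kPa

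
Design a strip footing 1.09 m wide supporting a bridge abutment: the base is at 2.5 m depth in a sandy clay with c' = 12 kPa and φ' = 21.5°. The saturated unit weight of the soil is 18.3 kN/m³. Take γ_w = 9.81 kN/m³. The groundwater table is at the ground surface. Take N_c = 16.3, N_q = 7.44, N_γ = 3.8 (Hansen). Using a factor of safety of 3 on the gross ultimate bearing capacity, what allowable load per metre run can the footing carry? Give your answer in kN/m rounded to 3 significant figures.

Water table at ground surface, so effective unit weight γ' = 18.3 − 9.81 = 8.49 kN/m³ is used throughout; overburden q = 8.49 × 2.5 = 21.225 kPa; the same γ' applies in the ½γBN_γ term.
Cohesion term c·N_c = 12 × 16.3 = 195.6 kPa; surcharge term q·N_q = 21.225 × 7.44 = 157.91 kPa; self-weight term 0.5·γ·B·N_γ = 0.5 × 8.49 × 1.09 × 3.8 = 17.583 kPa.
q_ult = 195.6 + 157.91 + 17.583 = 371.1 kPa.
Gross allowable pressure q_all = 371.1 / 3 = 123.7 kPa.
Allowable wall load = q_all × B = 123.7 × 1.09 = 134.83 kN per metre run.

≈ 135 kN/m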